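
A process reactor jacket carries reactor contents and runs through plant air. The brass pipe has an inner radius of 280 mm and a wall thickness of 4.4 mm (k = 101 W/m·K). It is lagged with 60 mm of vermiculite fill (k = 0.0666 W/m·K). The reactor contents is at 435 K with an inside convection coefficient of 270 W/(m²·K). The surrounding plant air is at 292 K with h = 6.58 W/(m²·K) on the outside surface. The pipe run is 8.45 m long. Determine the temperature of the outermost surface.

Radial resistances (cylindrical: R_cond = ln(r_o/r_i)/(2πkL), R_conv = 1/(h·2πrL)):
R_inner film = 1/(h_i·2πr₁L) = 1/(270×2π×0.28×8.45) = 2.491×10^-4 K/W
R_brass pipe wall = ln(284.4/280)/(2π×101×8.45) = 2.908×10^-6 K/W
R_vermiculite fill = ln(344.4/284.4)/(2π×0.0666×8.45) = 0.05414 K/W
R_outer film = 1/(h_o·2πr_oL) = 1/(6.58×2π×0.3444×8.45) = 0.008311 K/W
R_total = 0.0627 K/W
Q = ΔT/R_total = 143/0.0627
Q = 2280 W
T_interface = T_inner − Q·ΣR(inner→interface) = 435 − 2280×0.05439

T ≈ 311 K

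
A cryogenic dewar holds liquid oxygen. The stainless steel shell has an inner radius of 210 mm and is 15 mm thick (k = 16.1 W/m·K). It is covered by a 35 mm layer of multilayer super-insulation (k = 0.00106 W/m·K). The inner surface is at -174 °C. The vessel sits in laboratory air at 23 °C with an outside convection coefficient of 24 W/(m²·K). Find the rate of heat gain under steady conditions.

Each spherical layer contributes R = (1/r_i − 1/r_o)/(4πk):
R_stainless steel shell = (1/0.21 − 1/0.225)/(4π×16.1) = 0.001569 K/W
R_multilayer super-insulation = (1/0.225 − 1/0.26)/(4π×0.00106) = 44.92 K/W
R_outer film = 1/(h·4πr_o²) = 1/(24×4π×0.26²) = 0.04905 K/W
R_total = 44.97 K/W
Q = ΔT/R_total = 197/44.97

Q ≈ 4.38 W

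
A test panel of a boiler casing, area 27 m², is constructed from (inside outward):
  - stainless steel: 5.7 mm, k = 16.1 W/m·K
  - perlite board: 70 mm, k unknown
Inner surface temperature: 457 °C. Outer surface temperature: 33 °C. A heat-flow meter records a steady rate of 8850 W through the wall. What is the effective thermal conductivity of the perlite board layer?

Using the resistance-network approach (series):
R_stainless steel = L/(kA) = 0.0057/(16.1×27) = 1.311×10^-5 K/W
Sum of known resistances R_other = 1.311×10^-5 K/W
Total R = ΔT/Q = 424/8850 = 0.04791 K/W
R_perlite board = R_total − R_other = 0.0479 K/W
k = L/(R·A) = 0.07/(0.0479×27)

k ≈ 0.0541 W/(m·K)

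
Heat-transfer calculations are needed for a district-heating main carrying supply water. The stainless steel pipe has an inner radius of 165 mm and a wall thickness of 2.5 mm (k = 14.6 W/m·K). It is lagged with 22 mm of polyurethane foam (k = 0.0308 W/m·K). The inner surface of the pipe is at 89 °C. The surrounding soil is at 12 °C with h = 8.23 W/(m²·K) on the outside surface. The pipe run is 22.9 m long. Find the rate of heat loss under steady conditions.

Cylindrical conduction, so R = ln(r₂/r₁)/(2πkL) per layer, in series:
R_stainless steel pipe wall = ln(167.5/165)/(2π×14.6×22.9) = 7.158×10^-6 K/W
R_polyurethane foam = ln(189.5/167.5)/(2π×0.0308×22.9) = 0.02785 K/W
R_outer film = 1/(h_o·2πr_oL) = 1/(8.23×2π×0.1895×22.9) = 0.004456 K/W
R_total = 0.03231 K/W
Q = ΔT/R_total = 77/0.03231

Q ≈ 2380 W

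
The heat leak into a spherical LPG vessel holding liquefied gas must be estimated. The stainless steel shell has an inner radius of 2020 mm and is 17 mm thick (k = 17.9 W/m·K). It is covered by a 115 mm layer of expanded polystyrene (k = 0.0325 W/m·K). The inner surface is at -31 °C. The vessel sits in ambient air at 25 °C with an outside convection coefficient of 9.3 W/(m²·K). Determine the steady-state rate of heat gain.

Q ≈ 847 W

Spherical conduction: R = (1/r_in − 1/r_out)/(4πk) per layer; series-sum.
R_stainless steel shell = (1/2.02 − 1/2.037)/(4π×17.9) = 1.837×10^-5 K/W
R_expanded polystyrene = (1/2.037 − 1/2.152)/(4π×0.0325) = 0.06423 K/W
R_outer film = 1/(h·4πr_o²) = 1/(9.3×4π×2.152²) = 0.001848 K/W
R_total = 0.0661 K/W
Q = ΔT/R_total = 56/0.0661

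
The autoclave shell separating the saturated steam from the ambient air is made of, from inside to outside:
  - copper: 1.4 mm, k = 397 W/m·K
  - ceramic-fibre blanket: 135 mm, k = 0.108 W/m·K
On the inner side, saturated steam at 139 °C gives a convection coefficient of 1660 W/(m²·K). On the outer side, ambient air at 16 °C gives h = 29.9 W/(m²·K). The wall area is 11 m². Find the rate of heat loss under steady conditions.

Model the wall as resistances in series:
R_inner film = 1/(h_i·A) = 1/(1660×11) = 5.476×10^-5 K/W
R_copper = L/(kA) = 0.0014/(397×11) = 3.206×10^-7 K/W
R_ceramic-fibre blanket = L/(kA) = 0.135/(0.108×11) = 0.1136 K/W
R_outer film = 1/(h_o·A) = 1/(29.9×11) = 0.00304 K/W
R_total = 0.1167 K/W
Q = ΔT / R_total = 123 / 0.1167

Q ≈ 1050 W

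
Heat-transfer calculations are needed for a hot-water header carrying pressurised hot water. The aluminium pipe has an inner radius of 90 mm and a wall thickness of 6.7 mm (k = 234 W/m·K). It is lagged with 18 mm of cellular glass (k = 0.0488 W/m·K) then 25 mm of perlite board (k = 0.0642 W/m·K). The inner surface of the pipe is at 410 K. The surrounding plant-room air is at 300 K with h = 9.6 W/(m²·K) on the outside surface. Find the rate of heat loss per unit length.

Radial resistances (cylindrical: R_cond = ln(r_o/r_i)/(2πkL), R_conv = 1/(h·2πrL)):
R_aluminium pipe wall = ln(96.7/90)/(2π×234×1) = 4.884×10^-5 K/W
R_cellular glass = ln(114.7/96.7)/(2π×0.0488×1) = 0.5567 K/W
R_perlite board = ln(139.7/114.7)/(2π×0.0642×1) = 0.4888 K/W
R_outer film = 1/(h_o·2πr_oL) = 1/(9.6×2π×0.1397×1) = 0.1187 K/W
R_total = 1.164 K/W
Q = ΔT/R_total = 110/1.164

q′ ≈ 94.5 W/m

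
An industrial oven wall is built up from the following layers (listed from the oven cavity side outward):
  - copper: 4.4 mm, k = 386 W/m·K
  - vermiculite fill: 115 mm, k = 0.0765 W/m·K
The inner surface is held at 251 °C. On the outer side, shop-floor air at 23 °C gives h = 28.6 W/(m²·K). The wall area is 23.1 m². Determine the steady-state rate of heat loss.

Thermal resistances in series:
R_copper = L/(kA) = 0.0044/(386×23.1) = 4.935×10^-7 K/W
R_vermiculite fill = L/(kA) = 0.115/(0.0765×23.1) = 0.06508 K/W
R_outer film = 1/(h_o·A) = 1/(28.6×23.1) = 0.001514 K/W
R_total = 0.06659 K/W
Q = ΔT / R_total = 228 / 0.06659

Q ≈ 3420 W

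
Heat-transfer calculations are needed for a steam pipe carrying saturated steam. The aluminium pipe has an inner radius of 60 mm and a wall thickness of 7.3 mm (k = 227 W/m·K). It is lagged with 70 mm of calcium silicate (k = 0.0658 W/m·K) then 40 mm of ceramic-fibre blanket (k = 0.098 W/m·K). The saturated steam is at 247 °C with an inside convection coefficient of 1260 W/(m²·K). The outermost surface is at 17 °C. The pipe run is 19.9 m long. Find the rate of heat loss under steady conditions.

For a radial system each layer contributes R = ln(r_out/r_in)/(2πkL); films add R = 1/(hA).
R_inner film = 1/(h_i·2πr₁L) = 1/(1260×2π×0.06×19.9) = 1.058×10^-4 K/W
R_aluminium pipe wall = ln(67.3/60)/(2π×227×19.9) = 4.045×10^-6 K/W
R_calcium silicate = ln(137.3/67.3)/(2π×0.0658×19.9) = 0.08666 K/W
R_ceramic-fibre blanket = ln(177.3/137.3)/(2π×0.098×19.9) = 0.02087 K/W
R_total = 0.1076 K/W
Q = ΔT/R_total = 230/0.1076

Q ≈ 2140 W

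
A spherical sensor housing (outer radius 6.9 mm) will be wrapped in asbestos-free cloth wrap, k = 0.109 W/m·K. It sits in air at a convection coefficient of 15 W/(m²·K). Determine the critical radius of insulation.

r_cr ≈ 14.5 mm

For a sphere r_cr = 2k/h = 2×0.109/15
r_cr = 14.5 mm; since the bare radius (6.9 mm) is below r_cr, adding a thin layer of insulation will *increase* heat loss.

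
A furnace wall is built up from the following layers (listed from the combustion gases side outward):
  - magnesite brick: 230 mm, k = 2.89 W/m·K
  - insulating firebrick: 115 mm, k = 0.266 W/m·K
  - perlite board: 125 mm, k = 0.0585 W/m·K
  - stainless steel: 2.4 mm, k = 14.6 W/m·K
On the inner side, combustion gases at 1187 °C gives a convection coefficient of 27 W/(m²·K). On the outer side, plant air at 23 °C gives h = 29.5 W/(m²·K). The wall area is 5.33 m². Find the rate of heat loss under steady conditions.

Q ≈ 2280 W

Model the wall as resistances in series:
R_inner film = 1/(h_i·A) = 1/(27×5.33) = 0.006949 K/W
R_magnesite brick = L/(kA) = 0.23/(2.89×5.33) = 0.01493 K/W
R_insulating firebrick = L/(kA) = 0.115/(0.266×5.33) = 0.08111 K/W
R_perlite board = L/(kA) = 0.125/(0.0585×5.33) = 0.4009 K/W
R_stainless steel = L/(kA) = 0.0024/(14.6×5.33) = 3.084×10^-5 K/W
R_outer film = 1/(h_o·A) = 1/(29.5×5.33) = 0.00636 K/W
R_total = 0.5103 K/W
Q = ΔT / R_total = 1164 / 0.5103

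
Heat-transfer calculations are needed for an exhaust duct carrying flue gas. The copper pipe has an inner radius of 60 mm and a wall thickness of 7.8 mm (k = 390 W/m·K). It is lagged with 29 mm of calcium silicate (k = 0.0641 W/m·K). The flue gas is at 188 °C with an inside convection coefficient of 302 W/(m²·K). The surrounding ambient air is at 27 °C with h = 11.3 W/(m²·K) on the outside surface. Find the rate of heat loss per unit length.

q′ ≈ 155 W/m

Cylindrical conduction, so R = ln(r₂/r₁)/(2πkL) per layer, in series:
R_inner film = 1/(h_i·2πr₁L) = 1/(302×2π×0.06×1) = 0.008783 K/W
R_copper pipe wall = ln(67.8/60)/(2π×390×1) = 4.988×10^-5 K/W
R_calcium silicate = ln(96.8/67.8)/(2π×0.0641×1) = 0.8841 K/W
R_outer film = 1/(h_o·2πr_oL) = 1/(11.3×2π×0.0968×1) = 0.1455 K/W
R_total = 1.038 K/W
Q = ΔT/R_total = 161/1.038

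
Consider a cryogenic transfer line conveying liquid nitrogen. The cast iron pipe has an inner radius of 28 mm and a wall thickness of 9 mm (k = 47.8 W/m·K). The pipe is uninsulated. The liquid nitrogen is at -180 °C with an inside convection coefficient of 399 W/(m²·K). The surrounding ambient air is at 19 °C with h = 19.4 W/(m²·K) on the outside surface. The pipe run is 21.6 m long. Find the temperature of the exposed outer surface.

T ≈ -167 °C

For a radial system each layer contributes R = ln(r_out/r_in)/(2πkL); films add R = 1/(hA).
R_inner film = 1/(h_i·2πr₁L) = 1/(399×2π×0.028×21.6) = 6.595×10^-4 K/W
R_cast iron pipe wall = ln(37/28)/(2π×47.8×21.6) = 4.296×10^-5 K/W
R_outer film = 1/(h_o·2πr_oL) = 1/(19.4×2π×0.037×21.6) = 0.01027 K/W
R_total = 0.01097 K/W
Q = ΔT/R_total = 199/0.01097
Q = 18100 W
T_interface = T_inner + Q·ΣR(inner→interface) = -180 + 18100×7.025×10^-4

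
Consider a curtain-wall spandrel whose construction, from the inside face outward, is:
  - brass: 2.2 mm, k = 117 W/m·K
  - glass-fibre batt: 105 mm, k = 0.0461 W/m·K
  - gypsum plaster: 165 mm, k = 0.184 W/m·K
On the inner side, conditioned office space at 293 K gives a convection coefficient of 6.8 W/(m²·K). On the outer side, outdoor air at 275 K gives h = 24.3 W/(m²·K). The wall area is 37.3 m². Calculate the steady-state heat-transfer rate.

Q ≈ 200 W

Model the wall as resistances in series:
R_inner film = 1/(h_i·A) = 1/(6.8×37.3) = 0.003943 K/W
R_brass = L/(kA) = 0.0022/(117×37.3) = 5.041×10^-7 K/W
R_glass-fibre batt = L/(kA) = 0.105/(0.0461×37.3) = 0.06106 K/W
R_gypsum plaster = L/(kA) = 0.165/(0.184×37.3) = 0.02404 K/W
R_outer film = 1/(h_o·A) = 1/(24.3×37.3) = 0.001103 K/W
R_total = 0.09015 K/W
Q = ΔT / R_total = 18 / 0.09015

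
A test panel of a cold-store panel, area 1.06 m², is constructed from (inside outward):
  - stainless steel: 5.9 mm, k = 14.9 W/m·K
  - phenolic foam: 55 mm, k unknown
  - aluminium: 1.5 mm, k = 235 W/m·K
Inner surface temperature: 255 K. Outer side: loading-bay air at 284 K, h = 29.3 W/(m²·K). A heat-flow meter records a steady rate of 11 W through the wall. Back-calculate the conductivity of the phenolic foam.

Treating each layer as a thermal resistance in series:
R_stainless steel = L/(kA) = 0.0059/(14.9×1.06) = 3.736×10^-4 K/W
R_aluminium = L/(kA) = 0.0015/(235×1.06) = 6.022×10^-6 K/W
R_outer film = 1/(h_o·A) = 1/(29.3×1.06) = 0.0322 K/W
Sum of known resistances R_other = 0.03258 K/W
Total R = ΔT/Q = 29/11 = 2.636 K/W
R_phenolic foam = R_total − R_other = 2.604 K/W
k = L/(R·A) = 0.055/(2.604×1.06)

k ≈ 0.0199 W/(m·K)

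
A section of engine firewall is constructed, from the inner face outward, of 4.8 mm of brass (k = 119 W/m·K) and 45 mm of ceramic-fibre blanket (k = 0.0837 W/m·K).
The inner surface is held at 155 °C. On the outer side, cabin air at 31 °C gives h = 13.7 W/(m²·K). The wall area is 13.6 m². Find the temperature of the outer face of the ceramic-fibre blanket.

T ≈ 45.8 °C

Model the wall as resistances in series:
R_brass = L/(kA) = 0.0048/(119×13.6) = 2.966×10^-6 K/W
R_ceramic-fibre blanket = L/(kA) = 0.045/(0.0837×13.6) = 0.03953 K/W
R_outer film = 1/(h_o·A) = 1/(13.7×13.6) = 0.005367 K/W
R_total = 0.0449 K/W;  Q = ΔT/R_total = 124/0.0449 = 2762 W
T_interface = T_inner − Q·ΣR(inner→interface) = 155 − 2760×0.03953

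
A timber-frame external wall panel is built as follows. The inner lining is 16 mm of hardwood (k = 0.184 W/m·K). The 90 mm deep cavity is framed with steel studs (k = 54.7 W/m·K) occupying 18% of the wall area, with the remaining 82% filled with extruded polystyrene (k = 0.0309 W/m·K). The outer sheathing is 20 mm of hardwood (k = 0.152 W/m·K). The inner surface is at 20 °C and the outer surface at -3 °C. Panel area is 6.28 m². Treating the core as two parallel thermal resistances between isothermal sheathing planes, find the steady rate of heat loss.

Q ≈ 634 W

Sheathing layers in series; stud and cavity paths in parallel between them.
R_inner = 0.016/(0.184×6.28) = 0.01385 K/W
R_stud  = 0.09/(54.7×0.18×6.28) = 0.001456 K/W
R_cav   = 0.09/(0.0309×0.82×6.28) = 0.5656 K/W
1/R_core = 1/R_stud + 1/R_cav → R_core = 0.001452 K/W
R_outer = 0.02/(0.152×6.28) = 0.02095 K/W
R_total = 0.03625 K/W
Q = ΔT/R_total = 23/0.03625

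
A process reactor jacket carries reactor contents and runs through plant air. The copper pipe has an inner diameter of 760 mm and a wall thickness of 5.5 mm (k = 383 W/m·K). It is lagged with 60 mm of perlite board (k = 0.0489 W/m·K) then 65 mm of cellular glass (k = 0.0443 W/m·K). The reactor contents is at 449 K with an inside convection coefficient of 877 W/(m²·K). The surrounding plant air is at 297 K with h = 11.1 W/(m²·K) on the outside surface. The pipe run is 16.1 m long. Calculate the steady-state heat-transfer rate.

Q ≈ 2480 W

Radial resistances (cylindrical: R_cond = ln(r_o/r_i)/(2πkL), R_conv = 1/(h·2πrL)):
R_inner film = 1/(h_i·2πr₁L) = 1/(877×2π×0.38×16.1) = 2.966×10^-5 K/W
R_copper pipe wall = ln(385.5/380)/(2π×383×16.1) = 3.709×10^-7 K/W
R_perlite board = ln(445.5/385.5)/(2π×0.0489×16.1) = 0.02924 K/W
R_cellular glass = ln(510.5/445.5)/(2π×0.0443×16.1) = 0.03039 K/W
R_outer film = 1/(h_o·2πr_oL) = 1/(11.1×2π×0.5105×16.1) = 0.001745 K/W
R_total = 0.06141 K/W
Q = ΔT/R_total = 152/0.06141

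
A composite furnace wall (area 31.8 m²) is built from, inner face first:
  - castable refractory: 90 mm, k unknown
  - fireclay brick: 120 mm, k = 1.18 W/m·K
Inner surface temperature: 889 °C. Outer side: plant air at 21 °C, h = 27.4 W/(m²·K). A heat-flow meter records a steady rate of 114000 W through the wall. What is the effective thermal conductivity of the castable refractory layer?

k ≈ 0.866 W/(m·K)

Thermal resistances in series:
R_fireclay brick = L/(kA) = 0.12/(1.18×31.8) = 0.003198 K/W
R_outer film = 1/(h_o·A) = 1/(27.4×31.8) = 0.001148 K/W
Sum of known resistances R_other = 0.004346 K/W
Total R = ΔT/Q = 868/114000 = 0.007614 K/W
R_castable refractory = R_total − R_other = 0.003268 K/W
k = L/(R·A) = 0.09/(0.003268×31.8)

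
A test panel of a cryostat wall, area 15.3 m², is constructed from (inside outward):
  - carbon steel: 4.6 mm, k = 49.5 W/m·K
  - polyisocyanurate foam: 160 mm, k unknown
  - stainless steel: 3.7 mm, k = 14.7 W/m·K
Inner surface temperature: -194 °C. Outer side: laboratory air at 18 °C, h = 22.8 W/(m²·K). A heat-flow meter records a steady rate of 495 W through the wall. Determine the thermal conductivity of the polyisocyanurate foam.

Using the resistance-network approach (series):
R_carbon steel = L/(kA) = 0.0046/(49.5×15.3) = 6.074×10^-6 K/W
R_stainless steel = L/(kA) = 0.0037/(14.7×15.3) = 1.645×10^-5 K/W
R_outer film = 1/(h_o·A) = 1/(22.8×15.3) = 0.002867 K/W
Sum of known resistances R_other = 0.002889 K/W
Total R = ΔT/Q = 212/495 = 0.4283 K/W
R_polyisocyanurate foam = R_total − R_other = 0.4254 K/W
k = L/(R·A) = 0.16/(0.4254×15.3)

k ≈ 0.0246 W/(m·K)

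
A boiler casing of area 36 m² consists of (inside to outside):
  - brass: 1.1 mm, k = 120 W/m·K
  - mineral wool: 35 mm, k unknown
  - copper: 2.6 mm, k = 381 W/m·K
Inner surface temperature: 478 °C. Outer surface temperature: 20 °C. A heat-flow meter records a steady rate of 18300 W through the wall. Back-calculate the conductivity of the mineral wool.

k ≈ 0.0388 W/(m·K)

Series thermal resistances:
R_brass = L/(kA) = 0.0011/(120×36) = 2.546×10^-7 K/W
R_copper = L/(kA) = 0.0026/(381×36) = 1.896×10^-7 K/W
Sum of known resistances R_other = 4.442×10^-7 K/W
Total R = ΔT/Q = 458/18300 = 0.02503 K/W
R_mineral wool = R_total − R_other = 0.02503 K/W
k = L/(R·A) = 0.035/(0.02503×36)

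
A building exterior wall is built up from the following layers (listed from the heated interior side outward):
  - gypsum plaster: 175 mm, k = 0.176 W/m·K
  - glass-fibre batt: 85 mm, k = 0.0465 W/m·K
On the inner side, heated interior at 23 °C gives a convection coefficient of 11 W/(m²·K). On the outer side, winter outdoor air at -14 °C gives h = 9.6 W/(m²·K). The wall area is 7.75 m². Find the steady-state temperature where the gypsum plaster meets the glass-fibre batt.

T ≈ 9.69 °C

Thermal resistances in series:
R_inner film = 1/(h_i·A) = 1/(11×7.75) = 0.01173 K/W
R_gypsum plaster = L/(kA) = 0.175/(0.176×7.75) = 0.1283 K/W
R_glass-fibre batt = L/(kA) = 0.085/(0.0465×7.75) = 0.2359 K/W
R_outer film = 1/(h_o·A) = 1/(9.6×7.75) = 0.01344 K/W
R_total = 0.3893 K/W;  Q = ΔT/R_total = 37/0.3893 = 95.03 W
T_interface = T_inner − Q·ΣR(inner→interface) = 23 − 95×0.14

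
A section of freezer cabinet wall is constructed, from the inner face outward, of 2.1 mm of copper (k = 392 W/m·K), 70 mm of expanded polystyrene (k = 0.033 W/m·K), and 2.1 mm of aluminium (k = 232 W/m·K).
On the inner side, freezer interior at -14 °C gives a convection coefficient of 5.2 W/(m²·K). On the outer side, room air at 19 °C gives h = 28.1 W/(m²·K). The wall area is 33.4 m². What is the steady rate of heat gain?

Q ≈ 469 W

Series thermal resistances:
R_inner film = 1/(h_i·A) = 1/(5.2×33.4) = 0.005758 K/W
R_copper = L/(kA) = 0.0021/(392×33.4) = 1.604×10^-7 K/W
R_expanded polystyrene = L/(kA) = 0.07/(0.033×33.4) = 0.06351 K/W
R_aluminium = L/(kA) = 0.0021/(232×33.4) = 2.71×10^-7 K/W
R_outer film = 1/(h_o·A) = 1/(28.1×33.4) = 0.001065 K/W
R_total = 0.07033 K/W
Q = ΔT / R_total = 33 / 0.07033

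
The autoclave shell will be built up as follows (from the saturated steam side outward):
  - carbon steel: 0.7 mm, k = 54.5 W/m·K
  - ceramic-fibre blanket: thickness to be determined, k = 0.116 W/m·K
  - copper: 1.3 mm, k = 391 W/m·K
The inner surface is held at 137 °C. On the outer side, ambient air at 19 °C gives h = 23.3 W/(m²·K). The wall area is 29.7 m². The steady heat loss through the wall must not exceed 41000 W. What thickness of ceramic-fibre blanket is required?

Treating each layer as a thermal resistance in series:
R_carbon steel = L/(kA) = 0.0007/(54.5×29.7) = 4.325×10^-7 K/W
R_copper = L/(kA) = 0.0013/(391×29.7) = 1.119×10^-7 K/W
R_outer film = 1/(h_o·A) = 1/(23.3×29.7) = 0.001445 K/W
Sum of the known resistances R_other = 0.001446 K/W
Required total resistance R_tot = ΔT/Q_allow = 118/41000 = 0.002878 K/W
R_ceramic-fibre blanket = R_tot − R_other = 0.001432 K/W
L = R·k·A = 0.001432×0.116×29.7

L ≈ 4.94 mm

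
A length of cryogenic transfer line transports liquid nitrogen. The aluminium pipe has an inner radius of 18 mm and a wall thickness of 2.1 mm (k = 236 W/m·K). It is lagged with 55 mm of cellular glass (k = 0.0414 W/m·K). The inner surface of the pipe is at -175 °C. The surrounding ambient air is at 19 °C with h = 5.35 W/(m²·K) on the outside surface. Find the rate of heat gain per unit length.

q′ ≈ 35.5 W/m

Per-layer cylindrical resistances, series-summed:
R_aluminium pipe wall = ln(20.1/18)/(2π×236×1) = 7.442×10^-5 K/W
R_cellular glass = ln(75.1/20.1)/(2π×0.0414×1) = 5.067 K/W
R_outer film = 1/(h_o·2πr_oL) = 1/(5.35×2π×0.0751×1) = 0.3961 K/W
R_total = 5.463 K/W
Q = ΔT/R_total = 194/5.463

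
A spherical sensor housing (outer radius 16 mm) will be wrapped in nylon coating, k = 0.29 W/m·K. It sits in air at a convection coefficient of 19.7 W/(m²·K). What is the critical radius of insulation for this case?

r_cr ≈ 29.4 mm

For a sphere r_cr = 2k/h = 2×0.29/19.7
r_cr = 29.4 mm; since the bare radius (16 mm) is below r_cr, adding a thin layer of insulation will *increase* heat loss.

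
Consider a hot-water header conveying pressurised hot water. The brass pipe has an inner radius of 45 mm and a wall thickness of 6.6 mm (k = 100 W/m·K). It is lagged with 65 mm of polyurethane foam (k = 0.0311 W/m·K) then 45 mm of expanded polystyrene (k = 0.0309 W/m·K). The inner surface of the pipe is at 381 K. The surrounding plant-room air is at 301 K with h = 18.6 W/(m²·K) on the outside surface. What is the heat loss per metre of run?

q′ ≈ 13.5 W/m

Treating each annulus and film as a series resistance:
R_brass pipe wall = ln(51.6/45)/(2π×100×1) = 2.178×10^-4 K/W
R_polyurethane foam = ln(116.6/51.6)/(2π×0.0311×1) = 4.172 K/W
R_expanded polystyrene = ln(161.6/116.6)/(2π×0.0309×1) = 1.681 K/W
R_outer film = 1/(h_o·2πr_oL) = 1/(18.6×2π×0.1616×1) = 0.05295 K/W
R_total = 5.906 K/W
Q = ΔT/R_total = 80/5.906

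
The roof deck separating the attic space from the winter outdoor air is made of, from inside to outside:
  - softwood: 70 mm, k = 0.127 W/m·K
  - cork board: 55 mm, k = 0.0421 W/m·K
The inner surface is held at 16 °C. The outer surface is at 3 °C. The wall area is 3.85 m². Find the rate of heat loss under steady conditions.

Series thermal resistances:
R_softwood = L/(kA) = 0.07/(0.127×3.85) = 0.1432 K/W
R_cork board = L/(kA) = 0.055/(0.0421×3.85) = 0.3393 K/W
R_total = 0.4825 K/W
Q = ΔT / R_total = 13 / 0.4825

Q ≈ 26.9 W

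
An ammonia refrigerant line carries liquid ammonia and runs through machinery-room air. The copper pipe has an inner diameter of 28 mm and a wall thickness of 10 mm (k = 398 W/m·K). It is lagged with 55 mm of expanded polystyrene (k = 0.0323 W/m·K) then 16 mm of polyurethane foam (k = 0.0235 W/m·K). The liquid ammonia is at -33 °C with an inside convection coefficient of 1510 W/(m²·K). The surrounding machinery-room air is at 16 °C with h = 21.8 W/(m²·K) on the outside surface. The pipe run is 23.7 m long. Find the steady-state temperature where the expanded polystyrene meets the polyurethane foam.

Treating each annulus and film as a series resistance:
R_inner film = 1/(h_i·2πr₁L) = 1/(1510×2π×0.014×23.7) = 3.177×10^-4 K/W
R_copper pipe wall = ln(24/14)/(2π×398×23.7) = 9.094×10^-6 K/W
R_expanded polystyrene = ln(79/24)/(2π×0.0323×23.7) = 0.2477 K/W
R_polyurethane foam = ln(95/79)/(2π×0.0235×23.7) = 0.0527 K/W
R_outer film = 1/(h_o·2πr_oL) = 1/(21.8×2π×0.095×23.7) = 0.003243 K/W
R_total = 0.304 K/W
Q = ΔT/R_total = 49/0.304
Q = 161 W
T_interface = T_inner + Q·ΣR(inner→interface) = -33 + 161×0.248

T ≈ 6.98 °C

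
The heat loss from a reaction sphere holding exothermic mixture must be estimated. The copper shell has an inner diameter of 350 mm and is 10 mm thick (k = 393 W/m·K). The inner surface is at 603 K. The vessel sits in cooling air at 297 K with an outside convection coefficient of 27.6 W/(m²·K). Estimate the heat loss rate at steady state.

For a spherical shell R = (1/r₁ − 1/r₂)/(4πk); film R = 1/(h·4πr²). In series:
R_copper shell = (1/0.175 − 1/0.185)/(4π×393) = 6.254×10^-5 K/W
R_outer film = 1/(h·4πr_o²) = 1/(27.6×4π×0.185²) = 0.08424 K/W
R_total = 0.08431 K/W
Q = ΔT/R_total = 306/0.08431

Q ≈ 3630 W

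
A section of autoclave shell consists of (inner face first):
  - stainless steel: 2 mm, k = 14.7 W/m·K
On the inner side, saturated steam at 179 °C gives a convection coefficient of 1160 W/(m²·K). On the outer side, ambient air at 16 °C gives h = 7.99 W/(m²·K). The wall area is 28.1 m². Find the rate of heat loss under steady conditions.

Thermal resistances in series:
R_inner film = 1/(h_i·A) = 1/(1160×28.1) = 3.068×10^-5 K/W
R_stainless steel = L/(kA) = 0.002/(14.7×28.1) = 4.842×10^-6 K/W
R_outer film = 1/(h_o·A) = 1/(7.99×28.1) = 0.004454 K/W
R_total = 0.004489 K/W
Q = ΔT / R_total = 163 / 0.004489

Q ≈ 36300 W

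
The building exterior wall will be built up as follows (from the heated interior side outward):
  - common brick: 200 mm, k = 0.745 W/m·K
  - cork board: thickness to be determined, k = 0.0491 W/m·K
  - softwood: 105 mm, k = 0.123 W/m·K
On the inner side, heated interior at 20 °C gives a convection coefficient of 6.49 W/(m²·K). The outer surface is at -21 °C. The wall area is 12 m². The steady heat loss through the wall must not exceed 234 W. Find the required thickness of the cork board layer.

L ≈ 40.6 mm

Using the resistance-network approach (series):
R_inner film = 1/(h_i·A) = 1/(6.49×12) = 0.01284 K/W
R_common brick = L/(kA) = 0.2/(0.745×12) = 0.02237 K/W
R_softwood = L/(kA) = 0.105/(0.123×12) = 0.07114 K/W
Sum of the known resistances R_other = 0.1063 K/W
Required total resistance R_tot = ΔT/Q_allow = 41/234 = 0.1752 K/W
R_cork board = R_tot − R_other = 0.06886 K/W
L = R·k·A = 0.06886×0.0491×12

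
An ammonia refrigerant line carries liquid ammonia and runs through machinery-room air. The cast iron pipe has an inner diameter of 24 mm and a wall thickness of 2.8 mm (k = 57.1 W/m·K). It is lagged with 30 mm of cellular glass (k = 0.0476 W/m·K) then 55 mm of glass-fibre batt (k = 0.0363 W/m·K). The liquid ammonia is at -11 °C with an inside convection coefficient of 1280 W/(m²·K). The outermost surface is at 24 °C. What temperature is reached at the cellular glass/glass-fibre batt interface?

T ≈ 6.99 °C

Treating each annulus and film as a series resistance:
R_inner film = 1/(h_i·2πr₁L) = 1/(1280×2π×0.012×1) = 0.01036 K/W
R_cast iron pipe wall = ln(14.8/12)/(2π×57.1×1) = 5.846×10^-4 K/W
R_cellular glass = ln(44.8/14.8)/(2π×0.0476×1) = 3.703 K/W
R_glass-fibre batt = ln(99.8/44.8)/(2π×0.0363×1) = 3.512 K/W
R_total = 7.226 K/W
Q = ΔT/R_total = 35/7.226
Q = 4.84 W/m
T_interface = T_inner + Q·ΣR(inner→interface) = -11 + 4.84×3.714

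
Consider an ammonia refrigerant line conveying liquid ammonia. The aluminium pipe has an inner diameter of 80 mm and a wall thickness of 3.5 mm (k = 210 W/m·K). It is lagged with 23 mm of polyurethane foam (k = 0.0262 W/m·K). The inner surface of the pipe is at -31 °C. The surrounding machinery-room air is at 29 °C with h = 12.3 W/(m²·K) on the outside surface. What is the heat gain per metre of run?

q′ ≈ 21.6 W/m

Cylindrical conduction, so R = ln(r₂/r₁)/(2πkL) per layer, in series:
R_aluminium pipe wall = ln(43.5/40)/(2π×210×1) = 6.357×10^-5 K/W
R_polyurethane foam = ln(66.5/43.5)/(2π×0.0262×1) = 2.578 K/W
R_outer film = 1/(h_o·2πr_oL) = 1/(12.3×2π×0.0665×1) = 0.1946 K/W
R_total = 2.773 K/W
Q = ΔT/R_total = 60/2.773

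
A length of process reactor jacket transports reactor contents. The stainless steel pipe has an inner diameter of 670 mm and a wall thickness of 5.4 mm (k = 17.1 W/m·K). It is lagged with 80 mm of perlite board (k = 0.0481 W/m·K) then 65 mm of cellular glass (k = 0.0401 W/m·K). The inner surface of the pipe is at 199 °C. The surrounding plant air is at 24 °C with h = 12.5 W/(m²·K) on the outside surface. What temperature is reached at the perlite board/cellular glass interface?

T ≈ 105 °C

For a radial system each layer contributes R = ln(r_out/r_in)/(2πkL); films add R = 1/(hA).
R_stainless steel pipe wall = ln(340.4/335)/(2π×17.1×1) = 1.488×10^-4 K/W
R_perlite board = ln(420.4/340.4)/(2π×0.0481×1) = 0.6984 K/W
R_cellular glass = ln(485.4/420.4)/(2π×0.0401×1) = 0.5706 K/W
R_outer film = 1/(h_o·2πr_oL) = 1/(12.5×2π×0.4854×1) = 0.02623 K/W
R_total = 1.295 K/W
Q = ΔT/R_total = 175/1.295
Q = 135 W/m
T_interface = T_inner − Q·ΣR(inner→interface) = 199 − 135×0.6986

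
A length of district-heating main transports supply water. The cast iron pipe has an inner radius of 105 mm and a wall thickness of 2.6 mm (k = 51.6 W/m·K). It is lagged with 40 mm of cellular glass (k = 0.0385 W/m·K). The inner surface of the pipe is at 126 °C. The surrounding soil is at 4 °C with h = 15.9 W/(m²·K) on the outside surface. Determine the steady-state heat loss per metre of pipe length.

For a radial system each layer contributes R = ln(r_out/r_in)/(2πkL); films add R = 1/(hA).
R_cast iron pipe wall = ln(107.6/105)/(2π×51.6×1) = 7.545×10^-5 K/W
R_cellular glass = ln(147.6/107.6)/(2π×0.0385×1) = 1.307 K/W
R_outer film = 1/(h_o·2πr_oL) = 1/(15.9×2π×0.1476×1) = 0.06782 K/W
R_total = 1.375 K/W
Q = ΔT/R_total = 122/1.375

q′ ≈ 88.8 W/m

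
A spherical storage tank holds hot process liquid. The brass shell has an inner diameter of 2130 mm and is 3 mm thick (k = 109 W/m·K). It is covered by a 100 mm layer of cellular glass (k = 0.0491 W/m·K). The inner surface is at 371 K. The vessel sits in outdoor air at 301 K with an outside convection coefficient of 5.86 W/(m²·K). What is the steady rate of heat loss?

Each spherical layer contributes R = (1/r_i − 1/r_o)/(4πk):
R_brass shell = (1/1.065 − 1/1.068)/(4π×109) = 1.926×10^-6 K/W
R_cellular glass = (1/1.068 − 1/1.168)/(4π×0.0491) = 0.1299 K/W
R_outer film = 1/(h·4πr_o²) = 1/(5.86×4π×1.168²) = 0.009954 K/W
R_total = 0.1399 K/W
Q = ΔT/R_total = 70/0.1399

Q ≈ 500 W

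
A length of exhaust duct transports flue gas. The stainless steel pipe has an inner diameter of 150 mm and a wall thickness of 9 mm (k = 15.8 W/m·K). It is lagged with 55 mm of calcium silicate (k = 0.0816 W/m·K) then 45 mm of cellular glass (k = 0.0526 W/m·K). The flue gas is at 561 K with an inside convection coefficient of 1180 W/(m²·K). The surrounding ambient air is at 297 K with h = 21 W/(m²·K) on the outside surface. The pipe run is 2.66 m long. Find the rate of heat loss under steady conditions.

Q ≈ 375 W

Treating each annulus and film as a series resistance:
R_inner film = 1/(h_i·2πr₁L) = 1/(1180×2π×0.075×2.66) = 6.761×10^-4 K/W
R_stainless steel pipe wall = ln(84/75)/(2π×15.8×2.66) = 4.292×10^-4 K/W
R_calcium silicate = ln(139/84)/(2π×0.0816×2.66) = 0.3693 K/W
R_cellular glass = ln(184/139)/(2π×0.0526×2.66) = 0.319 K/W
R_outer film = 1/(h_o·2πr_oL) = 1/(21×2π×0.184×2.66) = 0.01548 K/W
R_total = 0.7049 K/W
Q = ΔT/R_total = 264/0.7049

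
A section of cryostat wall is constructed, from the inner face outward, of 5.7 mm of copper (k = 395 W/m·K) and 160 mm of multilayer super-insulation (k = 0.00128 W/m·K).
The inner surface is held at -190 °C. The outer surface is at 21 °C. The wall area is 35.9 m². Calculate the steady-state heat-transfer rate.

Treating each layer as a thermal resistance in series:
R_copper = L/(kA) = 0.0057/(395×35.9) = 4.02×10^-7 K/W
R_multilayer super-insulation = L/(kA) = 0.16/(0.00128×35.9) = 3.482 K/W
R_total = 3.482 K/W
Q = ΔT / R_total = 211 / 3.482

Q ≈ 60.6 W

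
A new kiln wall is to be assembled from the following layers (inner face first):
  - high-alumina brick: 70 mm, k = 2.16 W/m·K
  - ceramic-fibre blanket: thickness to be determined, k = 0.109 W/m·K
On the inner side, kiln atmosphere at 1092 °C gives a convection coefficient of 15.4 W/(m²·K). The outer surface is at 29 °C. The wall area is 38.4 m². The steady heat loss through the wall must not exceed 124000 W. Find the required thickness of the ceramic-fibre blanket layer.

Model the wall as resistances in series:
R_inner film = 1/(h_i·A) = 1/(15.4×38.4) = 0.001691 K/W
R_high-alumina brick = L/(kA) = 0.07/(2.16×38.4) = 8.439×10^-4 K/W
Sum of the known resistances R_other = 0.002535 K/W
Required total resistance R_tot = ΔT/Q_allow = 1063/124000 = 0.008573 K/W
R_ceramic-fibre blanket = R_tot − R_other = 0.006038 K/W
L = R·k·A = 0.006038×0.109×38.4

L ≈ 25.3 mm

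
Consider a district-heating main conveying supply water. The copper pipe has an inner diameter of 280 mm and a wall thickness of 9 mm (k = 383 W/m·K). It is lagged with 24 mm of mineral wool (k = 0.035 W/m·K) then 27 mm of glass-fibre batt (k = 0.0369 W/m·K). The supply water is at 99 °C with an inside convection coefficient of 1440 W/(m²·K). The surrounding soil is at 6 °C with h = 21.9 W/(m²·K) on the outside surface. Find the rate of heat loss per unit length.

q′ ≈ 69.3 W/m

Cylindrical conduction, so R = ln(r₂/r₁)/(2πkL) per layer, in series:
R_inner film = 1/(h_i·2πr₁L) = 1/(1440×2π×0.14×1) = 7.895×10^-4 K/W
R_copper pipe wall = ln(149/140)/(2π×383×1) = 2.589×10^-5 K/W
R_mineral wool = ln(173/149)/(2π×0.035×1) = 0.6791 K/W
R_glass-fibre batt = ln(200/173)/(2π×0.0369×1) = 0.6255 K/W
R_outer film = 1/(h_o·2πr_oL) = 1/(21.9×2π×0.2×1) = 0.03634 K/W
R_total = 1.342 K/W
Q = ΔT/R_total = 93/1.342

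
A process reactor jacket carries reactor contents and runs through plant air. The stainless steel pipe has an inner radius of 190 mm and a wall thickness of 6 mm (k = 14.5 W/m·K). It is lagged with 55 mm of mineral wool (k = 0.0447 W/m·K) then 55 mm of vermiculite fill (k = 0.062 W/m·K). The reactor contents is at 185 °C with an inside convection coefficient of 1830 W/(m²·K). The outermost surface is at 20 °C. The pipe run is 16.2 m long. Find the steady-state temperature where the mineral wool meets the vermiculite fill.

T ≈ 80.4 °C

Treating each annulus and film as a series resistance:
R_inner film = 1/(h_i·2πr₁L) = 1/(1830×2π×0.19×16.2) = 2.826×10^-5 K/W
R_stainless steel pipe wall = ln(196/190)/(2π×14.5×16.2) = 2.107×10^-5 K/W
R_mineral wool = ln(251/196)/(2π×0.0447×16.2) = 0.05436 K/W
R_vermiculite fill = ln(306/251)/(2π×0.062×16.2) = 0.0314 K/W
R_total = 0.08581 K/W
Q = ΔT/R_total = 165/0.08581
Q = 1920 W
T_interface = T_inner − Q·ΣR(inner→interface) = 185 − 1920×0.05441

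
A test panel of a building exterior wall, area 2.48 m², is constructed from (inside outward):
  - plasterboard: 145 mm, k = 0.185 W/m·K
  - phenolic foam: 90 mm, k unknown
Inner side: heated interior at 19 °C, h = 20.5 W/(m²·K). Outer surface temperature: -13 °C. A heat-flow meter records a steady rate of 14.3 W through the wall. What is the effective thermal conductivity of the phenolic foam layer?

k ≈ 0.0191 W/(m·K)

Using the resistance-network approach (series):
R_inner film = 1/(h_i·A) = 1/(20.5×2.48) = 0.01967 K/W
R_plasterboard = L/(kA) = 0.145/(0.185×2.48) = 0.316 K/W
Sum of known resistances R_other = 0.3357 K/W
Total R = ΔT/Q = 32/14.3 = 2.238 K/W
R_phenolic foam = R_total − R_other = 1.902 K/W
k = L/(R·A) = 0.09/(1.902×2.48)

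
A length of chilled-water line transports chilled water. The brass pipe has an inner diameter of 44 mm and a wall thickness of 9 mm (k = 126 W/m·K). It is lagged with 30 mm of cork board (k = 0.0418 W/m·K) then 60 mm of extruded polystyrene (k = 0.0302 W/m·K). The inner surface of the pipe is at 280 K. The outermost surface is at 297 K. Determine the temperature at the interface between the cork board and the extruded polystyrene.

Radial resistances (cylindrical: R_cond = ln(r_o/r_i)/(2πkL), R_conv = 1/(h·2πrL)):
R_brass pipe wall = ln(31/22)/(2π×126×1) = 4.332×10^-4 K/W
R_cork board = ln(61/31)/(2π×0.0418×1) = 2.577 K/W
R_extruded polystyrene = ln(121/61)/(2π×0.0302×1) = 3.61 K/W
R_total = 6.187 K/W
Q = ΔT/R_total = 17/6.187
Q = 2.75 W/m
T_interface = T_inner + Q·ΣR(inner→interface) = 280 + 2.75×2.578

T ≈ 287 K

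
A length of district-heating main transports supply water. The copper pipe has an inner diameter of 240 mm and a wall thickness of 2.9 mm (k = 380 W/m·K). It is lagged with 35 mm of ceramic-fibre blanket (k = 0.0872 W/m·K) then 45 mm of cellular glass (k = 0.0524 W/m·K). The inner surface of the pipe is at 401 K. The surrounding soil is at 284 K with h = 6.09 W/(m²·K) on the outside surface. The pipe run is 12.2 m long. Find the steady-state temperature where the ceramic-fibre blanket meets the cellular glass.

Treating each annulus and film as a series resistance:
R_copper pipe wall = ln(122.9/120)/(2π×380×12.2) = 8.198×10^-7 K/W
R_ceramic-fibre blanket = ln(157.9/122.9)/(2π×0.0872×12.2) = 0.03749 K/W
R_cellular glass = ln(202.9/157.9)/(2π×0.0524×12.2) = 0.06243 K/W
R_outer film = 1/(h_o·2πr_oL) = 1/(6.09×2π×0.2029×12.2) = 0.01056 K/W
R_total = 0.1105 K/W
Q = ΔT/R_total = 117/0.1105
Q = 1060 W
T_interface = T_inner − Q·ΣR(inner→interface) = 401 − 1060×0.03749

T ≈ 361 K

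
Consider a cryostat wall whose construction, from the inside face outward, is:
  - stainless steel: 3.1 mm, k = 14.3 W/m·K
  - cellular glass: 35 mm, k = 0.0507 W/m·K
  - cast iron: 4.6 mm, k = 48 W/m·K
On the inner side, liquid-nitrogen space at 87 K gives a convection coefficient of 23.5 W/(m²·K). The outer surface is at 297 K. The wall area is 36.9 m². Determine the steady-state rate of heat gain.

Q ≈ 10600 W

Treating each layer as a thermal resistance in series:
R_inner film = 1/(h_i·A) = 1/(23.5×36.9) = 0.001153 K/W
R_stainless steel = L/(kA) = 0.0031/(14.3×36.9) = 5.875×10^-6 K/W
R_cellular glass = L/(kA) = 0.035/(0.0507×36.9) = 0.01871 K/W
R_cast iron = L/(kA) = 0.0046/(48×36.9) = 2.597×10^-6 K/W
R_total = 0.01987 K/W
Q = ΔT / R_total = 210 / 0.01987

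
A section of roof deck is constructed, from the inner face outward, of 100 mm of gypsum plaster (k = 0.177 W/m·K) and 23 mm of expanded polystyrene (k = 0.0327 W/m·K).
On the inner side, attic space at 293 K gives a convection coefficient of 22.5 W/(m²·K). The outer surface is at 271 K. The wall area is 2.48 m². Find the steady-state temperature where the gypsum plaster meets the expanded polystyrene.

Treating each layer as a thermal resistance in series:
R_inner film = 1/(h_i·A) = 1/(22.5×2.48) = 0.01792 K/W
R_gypsum plaster = L/(kA) = 0.1/(0.177×2.48) = 0.2278 K/W
R_expanded polystyrene = L/(kA) = 0.023/(0.0327×2.48) = 0.2836 K/W
R_total = 0.5293 K/W;  Q = ΔT/R_total = 22/0.5293 = 41.56 W
T_interface = T_inner − Q·ΣR(inner→interface) = 293 − 41.6×0.2457

T ≈ 283 K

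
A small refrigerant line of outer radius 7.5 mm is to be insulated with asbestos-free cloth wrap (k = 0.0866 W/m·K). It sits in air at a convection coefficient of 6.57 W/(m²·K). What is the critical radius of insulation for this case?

For a cylinder r_cr = k/h = 0.0866/6.57
r_cr = 13.2 mm; since the bare radius (7.5 mm) is below r_cr, adding a thin layer of insulation will *increase* heat loss.

r_cr ≈ 13.2 mm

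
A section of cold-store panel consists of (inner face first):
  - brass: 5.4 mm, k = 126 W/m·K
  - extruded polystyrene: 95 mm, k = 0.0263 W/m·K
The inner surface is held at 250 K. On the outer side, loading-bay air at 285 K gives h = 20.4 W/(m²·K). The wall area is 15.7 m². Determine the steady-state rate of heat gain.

Q ≈ 150 W

Using the resistance-network approach (series):
R_brass = L/(kA) = 0.0054/(126×15.7) = 2.73×10^-6 K/W
R_extruded polystyrene = L/(kA) = 0.095/(0.0263×15.7) = 0.2301 K/W
R_outer film = 1/(h_o·A) = 1/(20.4×15.7) = 0.003122 K/W
R_total = 0.2332 K/W
Q = ΔT / R_total = 35 / 0.2332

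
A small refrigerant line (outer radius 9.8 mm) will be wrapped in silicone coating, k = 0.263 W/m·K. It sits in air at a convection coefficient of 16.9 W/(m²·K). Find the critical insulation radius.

r_cr ≈ 15.6 mm

For a cylinder r_cr = k/h = 0.263/16.9
r_cr = 15.6 mm; since the bare radius (9.8 mm) is below r_cr, adding a thin layer of insulation will *increase* heat loss.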